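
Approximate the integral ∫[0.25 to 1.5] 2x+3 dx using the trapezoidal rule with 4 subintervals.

f(x) = 2x+3
a = 0.25, b = 1.5, n = 4
h = (b - a)/n = 0.312500

Trapezoidal rule: (h/2)[f(x₀) + 2f(x₁) + 2f(x₂) + ... + f(xₙ)]

x_0 = 0.2500, f(x_0) = 3.500000, coefficient = 1
x_1 = 0.5625, f(x_1) = 4.125000, coefficient = 2
x_2 = 0.8750, f(x_2) = 4.750000, coefficient = 2
x_3 = 1.1875, f(x_3) = 5.375000, coefficient = 2
x_4 = 1.5000, f(x_4) = 6.000000, coefficient = 1

I ≈ (0.312500/2) × 38.000000 = 5.937500
Exact value: 5.937500
Error: 0.000000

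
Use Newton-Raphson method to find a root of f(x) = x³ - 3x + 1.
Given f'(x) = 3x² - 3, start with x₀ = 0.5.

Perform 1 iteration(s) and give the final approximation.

f(x) = x³ - 3x + 1
f'(x) = 3x² - 3
x₀ = 0.5

Newton-Raphson formula: x_{n+1} = x_n - f(x_n)/f'(x_n)

Iteration 1:
  f(0.500000) = -0.375000
  f'(0.500000) = -2.250000
  x_1 = 0.500000 - (-0.375000)/(-2.250000) = 0.333333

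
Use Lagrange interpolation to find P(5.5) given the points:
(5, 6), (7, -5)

Lagrange interpolation formula:
P(x) = Σ yᵢ × Lᵢ(x)
where Lᵢ(x) = Π_{j≠i} (x - xⱼ)/(xᵢ - xⱼ)

L_0(5.5) = (5.5 - 7)/(5 - 7) = 0.750000
L_1(5.5) = (5.5 - 5)/(7 - 5) = 0.250000

P(5.5) = 6×L_0(5.5) + (-5)×L_1(5.5)
P(5.5) = 3.250000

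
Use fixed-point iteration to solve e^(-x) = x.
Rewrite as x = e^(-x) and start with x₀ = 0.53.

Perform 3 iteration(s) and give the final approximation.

Equation: e^(-x) = x
Fixed-point form: x = e^(-x)
x₀ = 0.53

x_1 = g(0.530000) = 0.588605
x_2 = g(0.588605) = 0.555101
x_3 = g(0.555101) = 0.574014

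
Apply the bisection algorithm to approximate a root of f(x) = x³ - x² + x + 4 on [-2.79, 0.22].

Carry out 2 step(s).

f(x) = x³ - x² + x + 4
Initial interval: [-2.79, 0.22]

Iteration 1:
  c_1 = (-2.790000 + 0.220000)/2 = -1.285000
  f(c_1) = f(-1.285000) = -1.058049
  f(a) × f(c) ≥ 0, new interval: [-1.285000, 0.220000]
Iteration 2:
  c_2 = (-1.285000 + 0.220000)/2 = -0.532500
  f(c_2) = f(-0.532500) = 3.032950
  f(a) × f(c) < 0, new interval: [-1.285000, -0.532500]

After 2 iteration(s), the approximation is c_2 = -0.532500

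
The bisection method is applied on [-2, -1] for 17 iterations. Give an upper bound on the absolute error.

Bisection error bound: |error| ≤ (b-a)/2^n
|error| ≤ (-1 - (-2))/2^17 = 1/2^17
|error| ≤ 0.0000076294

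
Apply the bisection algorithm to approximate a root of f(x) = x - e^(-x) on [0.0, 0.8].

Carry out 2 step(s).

f(x) = x - e^(-x)
Initial interval: [0.0, 0.8]

Iteration 1:
  c_1 = (0.000000 + 0.800000)/2 = 0.400000
  f(c_1) = f(0.400000) = -0.270320
  f(a) × f(c) ≥ 0, new interval: [0.400000, 0.800000]
Iteration 2:
  c_2 = (0.400000 + 0.800000)/2 = 0.600000
  f(c_2) = f(0.600000) = 0.051188
  f(a) × f(c) < 0, new interval: [0.400000, 0.600000]

After 2 iteration(s), the approximation is c_2 = 0.600000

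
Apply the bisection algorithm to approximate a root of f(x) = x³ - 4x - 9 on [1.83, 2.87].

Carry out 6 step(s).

f(x) = x³ - 4x - 9
Initial interval: [1.83, 2.87]

Iteration 1:
  c_1 = (1.830000 + 2.870000)/2 = 2.350000
  f(c_1) = f(2.350000) = -5.422125
  f(a) × f(c) ≥ 0, new interval: [2.350000, 2.870000]
Iteration 2:
  c_2 = (2.350000 + 2.870000)/2 = 2.610000
  f(c_2) = f(2.610000) = -1.660419
  f(a) × f(c) ≥ 0, new interval: [2.610000, 2.870000]
Iteration 3:
  c_3 = (2.610000 + 2.870000)/2 = 2.740000
  f(c_3) = f(2.740000) = 0.610824
  f(a) × f(c) < 0, new interval: [2.610000, 2.740000]
Iteration 4:
  c_4 = (2.610000 + 2.740000)/2 = 2.675000
  f(c_4) = f(2.675000) = -0.558703
  f(a) × f(c) ≥ 0, new interval: [2.675000, 2.740000]
Iteration 5:
  c_5 = (2.675000 + 2.740000)/2 = 2.707500
  f(c_5) = f(2.707500) = 0.017481
  f(a) × f(c) < 0, new interval: [2.675000, 2.707500]
Iteration 6:
  c_6 = (2.675000 + 2.707500)/2 = 2.691250
  f(c_6) = f(2.691250) = -0.272743
  f(a) × f(c) ≥ 0, new interval: [2.691250, 2.707500]

After 6 iteration(s), the approximation is c_6 = 2.691250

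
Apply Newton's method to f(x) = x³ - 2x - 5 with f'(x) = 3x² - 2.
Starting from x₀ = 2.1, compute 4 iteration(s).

f(x) = x³ - 2x - 5
f'(x) = 3x² - 2
x₀ = 2.1

Newton-Raphson formula: x_{n+1} = x_n - f(x_n)/f'(x_n)

Iteration 1:
  f(2.100000) = 0.061000
  f'(2.100000) = 11.230000
  x_1 = 2.100000 - 0.061000/11.230000 = 2.094568
Iteration 2:
  f(2.094568) = 0.000186
  f'(2.094568) = 11.161647
  x_2 = 2.094568 - 0.000186/11.161647 = 2.094551
Iteration 3:
  f(2.094551) = 0.000000
  f'(2.094551) = 11.161438
  x_3 = 2.094551 - 0.000000/11.161438 = 2.094551
Iteration 4:
  f(2.094551) = 0.000000
  f'(2.094551) = 11.161438
  x_4 = 2.094551 - 0.000000/11.161438 = 2.094551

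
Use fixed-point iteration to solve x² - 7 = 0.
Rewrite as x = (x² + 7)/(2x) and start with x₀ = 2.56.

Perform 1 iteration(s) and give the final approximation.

Equation: x² - 7 = 0
Fixed-point form: x = (x² + 7)/(2x)
x₀ = 2.56

x_1 = g(2.560000) = 2.647187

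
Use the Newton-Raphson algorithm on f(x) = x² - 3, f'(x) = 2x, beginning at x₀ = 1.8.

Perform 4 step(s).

f(x) = x² - 3
f'(x) = 2x
x₀ = 1.8

Newton-Raphson formula: x_{n+1} = x_n - f(x_n)/f'(x_n)

Iteration 1:
  f(1.800000) = 0.240000
  f'(1.800000) = 3.600000
  x_1 = 1.800000 - 0.240000/3.600000 = 1.733333
Iteration 2:
  f(1.733333) = 0.004444
  f'(1.733333) = 3.466667
  x_2 = 1.733333 - 0.004444/3.466667 = 1.732051
Iteration 3:
  f(1.732051) = 0.000002
  f'(1.732051) = 3.464103
  x_3 = 1.732051 - 0.000002/3.464103 = 1.732051
Iteration 4:
  f(1.732051) = 0.000000
  f'(1.732051) = 3.464102
  x_4 = 1.732051 - 0.000000/3.464102 = 1.732051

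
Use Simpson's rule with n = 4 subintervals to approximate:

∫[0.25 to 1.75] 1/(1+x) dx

f(x) = 1/(1+x)
a = 0.25, b = 1.75, n = 4
h = (b - a)/n = 0.375000

Simpson's rule: (h/3)[f(x₀) + 4f(x₁) + 2f(x₂) + ... + f(xₙ)]

x_0 = 0.2500, f(x_0) = 0.800000, coefficient = 1
x_1 = 0.6250, f(x_1) = 0.615385, coefficient = 4
x_2 = 1.0000, f(x_2) = 0.500000, coefficient = 2
x_3 = 1.3750, f(x_3) = 0.421053, coefficient = 4
x_4 = 1.7500, f(x_4) = 0.363636, coefficient = 1

I ≈ (0.375000/3) × 6.309385 = 0.788673
Exact value: 0.788457
Error: 0.000216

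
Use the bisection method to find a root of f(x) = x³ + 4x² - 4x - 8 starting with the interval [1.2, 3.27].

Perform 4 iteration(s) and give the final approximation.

f(x) = x³ + 4x² - 4x - 8
Initial interval: [1.2, 3.27]

Iteration 1:
  c_1 = (1.200000 + 3.270000)/2 = 2.235000
  f(c_1) = f(2.235000) = 14.205228
  f(a) × f(c) < 0, new interval: [1.200000, 2.235000]
Iteration 2:
  c_2 = (1.200000 + 2.235000)/2 = 1.717500
  f(c_2) = f(1.717500) = 1.995517
  f(a) × f(c) < 0, new interval: [1.200000, 1.717500]
Iteration 3:
  c_3 = (1.200000 + 1.717500)/2 = 1.458750
  f(c_3) = f(1.458750) = -2.219044
  f(a) × f(c) ≥ 0, new interval: [1.458750, 1.717500]
Iteration 4:
  c_4 = (1.458750 + 1.717500)/2 = 1.588125
  f(c_4) = f(1.588125) = -0.258461
  f(a) × f(c) ≥ 0, new interval: [1.588125, 1.717500]

After 4 iteration(s), the approximation is c_4 = 1.588125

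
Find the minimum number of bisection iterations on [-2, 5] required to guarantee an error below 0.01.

We need (b-a)/2^n ≤ 0.01
(5 - (-2))/2^n ≤ 0.01
7/2^n ≤ 0.01
2^n ≥ 700
n ≥ log₂(700) = 9.45
n ≥ 10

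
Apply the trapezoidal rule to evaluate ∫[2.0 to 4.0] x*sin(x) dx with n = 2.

f(x) = x*sin(x)
a = 2.0, b = 4.0, n = 2
h = (b - a)/n = 1.000000

Trapezoidal rule: (h/2)[f(x₀) + 2f(x₁) + 2f(x₂) + ... + f(xₙ)]

x_0 = 2.0000, f(x_0) = 1.818595, coefficient = 1
x_1 = 3.0000, f(x_1) = 0.423360, coefficient = 2
x_2 = 4.0000, f(x_2) = -3.027210, coefficient = 1

I ≈ (1.000000/2) × -0.361895 = -0.180948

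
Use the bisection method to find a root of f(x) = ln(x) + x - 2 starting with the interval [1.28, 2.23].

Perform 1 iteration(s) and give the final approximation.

f(x) = ln(x) + x - 2
Initial interval: [1.28, 2.23]

Iteration 1:
  c_1 = (1.280000 + 2.230000)/2 = 1.755000
  f(c_1) = f(1.755000) = 0.317469
  f(a) × f(c) < 0, new interval: [1.280000, 1.755000]

After 1 iteration(s), the approximation is c_1 = 1.755000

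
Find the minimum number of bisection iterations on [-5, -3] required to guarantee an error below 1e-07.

We need (b-a)/2^n ≤ 1e-07
(-3 - (-5))/2^n ≤ 1e-07
2/2^n ≤ 1e-07
2^n ≥ 20000000
n ≥ log₂(20000000) = 24.25
n ≥ 25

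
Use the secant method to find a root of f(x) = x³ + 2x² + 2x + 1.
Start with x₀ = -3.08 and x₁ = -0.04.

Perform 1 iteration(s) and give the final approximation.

f(x) = x³ + 2x² + 2x + 1
x₀ = -3.08, x₁ = -0.04

Secant formula: x_{n+1} = x_n - f(x_n)(x_n - x_{n-1})/(f(x_n) - f(x_{n-1}))

Iteration 1:
  f(-3.080000) = -15.405312
  f(-0.040000) = 0.923136
  x_2 = -0.040000 - 0.923136×(-0.040000 - (-3.080000))/(0.923136 - (-15.405312))
       = -0.211868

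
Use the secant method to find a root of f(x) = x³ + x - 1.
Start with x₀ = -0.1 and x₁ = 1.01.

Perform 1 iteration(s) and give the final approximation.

f(x) = x³ + x - 1
x₀ = -0.1, x₁ = 1.01

Secant formula: x_{n+1} = x_n - f(x_n)(x_n - x_{n-1})/(f(x_n) - f(x_{n-1}))

Iteration 1:
  f(-0.100000) = -1.101000
  f(1.010000) = 1.040301
  x_2 = 1.010000 - 1.040301×(1.010000 - (-0.100000))/(1.040301 - (-1.101000))
       = 0.470732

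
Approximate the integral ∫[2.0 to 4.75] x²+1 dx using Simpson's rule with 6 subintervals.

f(x) = x²+1
a = 2.0, b = 4.75, n = 6
h = (b - a)/n = 0.458333

Simpson's rule: (h/3)[f(x₀) + 4f(x₁) + 2f(x₂) + ... + f(xₙ)]

x_0 = 2.0000, f(x_0) = 5.000000, coefficient = 1
x_1 = 2.4583, f(x_1) = 7.043403, coefficient = 4
x_2 = 2.9167, f(x_2) = 9.506944, coefficient = 2
x_3 = 3.3750, f(x_3) = 12.390625, coefficient = 4
x_4 = 3.8333, f(x_4) = 15.694444, coefficient = 2
x_5 = 4.2917, f(x_5) = 19.418403, coefficient = 4
x_6 = 4.7500, f(x_6) = 23.562500, coefficient = 1

I ≈ (0.458333/3) × 234.375000 = 35.807292
Exact value: 35.807292
Error: 0.000000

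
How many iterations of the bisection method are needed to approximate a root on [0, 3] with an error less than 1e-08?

We need (b-a)/2^n ≤ 1e-08
(3 - 0)/2^n ≤ 1e-08
3/2^n ≤ 1e-08
2^n ≥ 300000000
n ≥ log₂(300000000) = 28.16
n ≥ 29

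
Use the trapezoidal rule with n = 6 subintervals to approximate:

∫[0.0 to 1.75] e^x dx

f(x) = e^x
a = 0.0, b = 1.75, n = 6
h = (b - a)/n = 0.291667

Trapezoidal rule: (h/2)[f(x₀) + 2f(x₁) + 2f(x₂) + ... + f(xₙ)]

x_0 = 0.0000, f(x_0) = 1.000000, coefficient = 1
x_1 = 0.2917, f(x_1) = 1.338657, coefficient = 2
x_2 = 0.5833, f(x_2) = 1.792002, coefficient = 2
x_3 = 0.8750, f(x_3) = 2.398875, coefficient = 2
x_4 = 1.1667, f(x_4) = 3.211271, coefficient = 2
x_5 = 1.4583, f(x_5) = 4.298789, coefficient = 2
x_6 = 1.7500, f(x_6) = 5.754603, coefficient = 1

I ≈ (0.291667/2) × 32.833789 = 4.788261
Exact value: 4.754603
Error: 0.033658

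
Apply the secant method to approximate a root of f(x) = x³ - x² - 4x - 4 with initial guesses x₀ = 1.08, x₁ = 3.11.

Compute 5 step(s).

f(x) = x³ - x² - 4x - 4
x₀ = 1.08, x₁ = 3.11

Secant formula: x_{n+1} = x_n - f(x_n)(x_n - x_{n-1})/(f(x_n) - f(x_{n-1}))

Iteration 1:
  f(1.080000) = -8.226688
  f(3.110000) = 3.968131
  x_2 = 3.110000 - 3.968131×(3.110000 - 1.080000)/(3.968131 - (-8.226688))
       = 2.449449
Iteration 2:
  f(3.110000) = 3.968131
  f(2.449449) = -5.101396
  x_3 = 2.449449 - (-5.101396)×(2.449449 - 3.110000)/(-5.101396 - 3.968131)
       = 2.820993
Iteration 3:
  f(2.449449) = -5.101396
  f(2.820993) = -0.792504
  x_4 = 2.820993 - (-0.792504)×(2.820993 - 2.449449)/(-0.792504 - (-5.101396))
       = 2.889329
Iteration 4:
  f(2.820993) = -0.792504
  f(2.889329) = 0.215219
  x_5 = 2.889329 - 0.215219×(2.889329 - 2.820993)/(0.215219 - (-0.792504))
       = 2.874734
Iteration 5:
  f(2.889329) = 0.215219
  f(2.874734) = -0.005949
  x_6 = 2.874734 - (-0.005949)×(2.874734 - 2.889329)/(-0.005949 - 0.215219)
       = 2.875127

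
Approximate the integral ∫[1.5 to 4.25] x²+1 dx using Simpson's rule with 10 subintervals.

f(x) = x²+1
a = 1.5, b = 4.25, n = 10
h = (b - a)/n = 0.275000

Simpson's rule: (h/3)[f(x₀) + 4f(x₁) + 2f(x₂) + ... + f(xₙ)]

x_0 = 1.5000, f(x_0) = 3.250000, coefficient = 1
x_1 = 1.7750, f(x_1) = 4.150625, coefficient = 4
x_2 = 2.0500, f(x_2) = 5.202500, coefficient = 2
x_3 = 2.3250, f(x_3) = 6.405625, coefficient = 4
x_4 = 2.6000, f(x_4) = 7.760000, coefficient = 2
x_5 = 2.8750, f(x_5) = 9.265625, coefficient = 4
x_6 = 3.1500, f(x_6) = 10.922500, coefficient = 2
x_7 = 3.4250, f(x_7) = 12.730625, coefficient = 4
x_8 = 3.7000, f(x_8) = 14.690000, coefficient = 2
x_9 = 3.9750, f(x_9) = 16.800625, coefficient = 4
x_10 = 4.2500, f(x_10) = 19.062500, coefficient = 1

I ≈ (0.275000/3) × 296.875000 = 27.213542
Exact value: 27.213542
Error: 0.000000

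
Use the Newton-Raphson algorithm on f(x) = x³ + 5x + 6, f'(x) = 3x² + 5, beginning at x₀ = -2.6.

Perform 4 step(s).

f(x) = x³ + 5x + 6
f'(x) = 3x² + 5
x₀ = -2.6

Newton-Raphson formula: x_{n+1} = x_n - f(x_n)/f'(x_n)

Iteration 1:
  f(-2.600000) = -24.576000
  f'(-2.600000) = 25.280000
  x_1 = -2.600000 - (-24.576000)/25.280000 = -1.627848
Iteration 2:
  f(-1.627848) = -6.452858
  f'(-1.627848) = 12.949668
  x_2 = -1.627848 - (-6.452858)/12.949668 = -1.129545
Iteration 3:
  f(-1.129545) = -1.088881
  f'(-1.129545) = 8.827617
  x_3 = -1.129545 - (-1.088881)/8.827617 = -1.006196
Iteration 4:
  f(-1.006196) = -0.049682
  f'(-1.006196) = 8.037290
  x_4 = -1.006196 - (-0.049682)/8.037290 = -1.000014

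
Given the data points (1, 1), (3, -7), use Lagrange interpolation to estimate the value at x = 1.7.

Lagrange interpolation formula:
P(x) = Σ yᵢ × Lᵢ(x)
where Lᵢ(x) = Π_{j≠i} (x - xⱼ)/(xᵢ - xⱼ)

L_0(1.7) = (1.7 - 3)/(1 - 3) = 0.650000
L_1(1.7) = (1.7 - 1)/(3 - 1) = 0.350000

P(1.7) = 1×L_0(1.7) + (-7)×L_1(1.7)
P(1.7) = -1.800000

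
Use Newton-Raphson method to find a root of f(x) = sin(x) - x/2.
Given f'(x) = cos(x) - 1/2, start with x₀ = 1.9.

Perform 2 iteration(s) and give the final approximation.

f(x) = sin(x) - x/2
f'(x) = cos(x) - 1/2
x₀ = 1.9

Newton-Raphson formula: x_{n+1} = x_n - f(x_n)/f'(x_n)

Iteration 1:
  f(1.900000) = -0.003700
  f'(1.900000) = -0.823290
  x_1 = 1.900000 - (-0.003700)/(-0.823290) = 1.895506
Iteration 2:
  f(1.895506) = -0.000010
  f'(1.895506) = -0.819034
  x_2 = 1.895506 - (-0.000010)/(-0.819034) = 1.895494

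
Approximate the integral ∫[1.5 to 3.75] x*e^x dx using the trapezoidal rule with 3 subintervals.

f(x) = x*e^x
a = 1.5, b = 3.75, n = 3
h = (b - a)/n = 0.750000

Trapezoidal rule: (h/2)[f(x₀) + 2f(x₁) + 2f(x₂) + ... + f(xₙ)]

x_0 = 1.5000, f(x_0) = 6.722534, coefficient = 1
x_1 = 2.2500, f(x_1) = 21.347406, coefficient = 2
x_2 = 3.0000, f(x_2) = 60.256611, coefficient = 2
x_3 = 3.7500, f(x_3) = 159.454058, coefficient = 1

I ≈ (0.750000/2) × 329.384624 = 123.519234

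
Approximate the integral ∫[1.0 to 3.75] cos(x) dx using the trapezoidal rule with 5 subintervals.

f(x) = cos(x)
a = 1.0, b = 3.75, n = 5
h = (b - a)/n = 0.550000

Trapezoidal rule: (h/2)[f(x₀) + 2f(x₁) + 2f(x₂) + ... + f(xₙ)]

x_0 = 1.0000, f(x_0) = 0.540302, coefficient = 1
x_1 = 1.5500, f(x_1) = 0.020795, coefficient = 2
x_2 = 2.1000, f(x_2) = -0.504846, coefficient = 2
x_3 = 2.6500, f(x_3) = -0.881582, coefficient = 2
x_4 = 3.2000, f(x_4) = -0.998295, coefficient = 2
x_5 = 3.7500, f(x_5) = -0.820559, coefficient = 1

I ≈ (0.550000/2) × -5.008114 = -1.377231
Exact value: -1.413032
Error: 0.035801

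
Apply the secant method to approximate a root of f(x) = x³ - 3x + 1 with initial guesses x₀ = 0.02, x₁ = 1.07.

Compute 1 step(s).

f(x) = x³ - 3x + 1
x₀ = 0.02, x₁ = 1.07

Secant formula: x_{n+1} = x_n - f(x_n)(x_n - x_{n-1})/(f(x_n) - f(x_{n-1}))

Iteration 1:
  f(0.020000) = 0.940008
  f(1.070000) = -0.984957
  x_2 = 1.070000 - (-0.984957)×(1.070000 - 0.020000)/(-0.984957 - 0.940008)
       = 0.532741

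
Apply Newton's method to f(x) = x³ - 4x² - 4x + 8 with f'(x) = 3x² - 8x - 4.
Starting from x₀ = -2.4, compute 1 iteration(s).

f(x) = x³ - 4x² - 4x + 8
f'(x) = 3x² - 8x - 4
x₀ = -2.4

Newton-Raphson formula: x_{n+1} = x_n - f(x_n)/f'(x_n)

Iteration 1:
  f(-2.400000) = -19.264000
  f'(-2.400000) = 32.480000
  x_1 = -2.400000 - (-19.264000)/32.480000 = -1.806897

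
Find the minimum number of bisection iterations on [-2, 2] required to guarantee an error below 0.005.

We need (b-a)/2^n ≤ 0.005
(2 - (-2))/2^n ≤ 0.005
4/2^n ≤ 0.005
2^n ≥ 800
n ≥ log₂(800) = 9.64
n ≥ 10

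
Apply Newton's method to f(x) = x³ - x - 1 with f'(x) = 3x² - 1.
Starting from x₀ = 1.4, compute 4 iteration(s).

f(x) = x³ - x - 1
f'(x) = 3x² - 1
x₀ = 1.4

Newton-Raphson formula: x_{n+1} = x_n - f(x_n)/f'(x_n)

Iteration 1:
  f(1.400000) = 0.344000
  f'(1.400000) = 4.880000
  x_1 = 1.400000 - 0.344000/4.880000 = 1.329508
Iteration 2:
  f(1.329508) = 0.020520
  f'(1.329508) = 4.302776
  x_2 = 1.329508 - 0.020520/4.302776 = 1.324739
Iteration 3:
  f(1.324739) = 0.000091
  f'(1.324739) = 4.264802
  x_3 = 1.324739 - 0.000091/4.264802 = 1.324718
Iteration 4:
  f(1.324718) = 0.000000
  f'(1.324718) = 4.264633
  x_4 = 1.324718 - 0.000000/4.264633 = 1.324718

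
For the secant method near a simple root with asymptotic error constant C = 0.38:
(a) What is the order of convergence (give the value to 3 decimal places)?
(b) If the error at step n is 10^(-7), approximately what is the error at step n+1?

(a) Secant method has superlinear convergence with order φ = (1+√5)/2 ≈ 1.618.
    This means |e_{n+1}| ≈ C|e_n|^1.618.

(b) With |e_n| = 10^(-7) and C = 0.38:
    |e_{n+1}| ≈ 0.38 × (10^(-7))^1.618 = 0.38 × 10^(-11.33)

(a) ≈ 1.618 (golden ratio); (b) |e_{n+1}| ≈ 1.793e-12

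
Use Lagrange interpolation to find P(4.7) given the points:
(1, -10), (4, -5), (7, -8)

Lagrange interpolation formula:
P(x) = Σ yᵢ × Lᵢ(x)
where Lᵢ(x) = Π_{j≠i} (x - xⱼ)/(xᵢ - xⱼ)

L_0(4.7) = (4.7 - 4)/(1 - 4) × (4.7 - 7)/(1 - 7) = -0.089444
L_1(4.7) = (4.7 - 1)/(4 - 1) × (4.7 - 7)/(4 - 7) = 0.945556
L_2(4.7) = (4.7 - 1)/(7 - 1) × (4.7 - 4)/(7 - 4) = 0.143889

P(4.7) = (-10)×L_0(4.7) + (-5)×L_1(4.7) + (-8)×L_2(4.7)
P(4.7) = -4.984444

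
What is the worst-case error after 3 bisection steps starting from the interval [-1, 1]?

Bisection error bound: |error| ≤ (b-a)/2^n
|error| ≤ (1 - (-1))/2^3 = 2/2^3
|error| ≤ 0.2500000000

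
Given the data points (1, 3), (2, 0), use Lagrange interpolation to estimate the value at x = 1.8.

Lagrange interpolation formula:
P(x) = Σ yᵢ × Lᵢ(x)
where Lᵢ(x) = Π_{j≠i} (x - xⱼ)/(xᵢ - xⱼ)

L_0(1.8) = (1.8 - 2)/(1 - 2) = 0.200000
L_1(1.8) = (1.8 - 1)/(2 - 1) = 0.800000

P(1.8) = 3×L_0(1.8) + 0×L_1(1.8)
P(1.8) = 0.600000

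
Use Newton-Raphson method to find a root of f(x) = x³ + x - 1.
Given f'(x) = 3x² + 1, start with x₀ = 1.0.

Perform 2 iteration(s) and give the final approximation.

f(x) = x³ + x - 1
f'(x) = 3x² + 1
x₀ = 1.0

Newton-Raphson formula: x_{n+1} = x_n - f(x_n)/f'(x_n)

Iteration 1:
  f(1.000000) = 1.000000
  f'(1.000000) = 4.000000
  x_1 = 1.000000 - 1.000000/4.000000 = 0.750000
Iteration 2:
  f(0.750000) = 0.171875
  f'(0.750000) = 2.687500
  x_2 = 0.750000 - 0.171875/2.687500 = 0.686047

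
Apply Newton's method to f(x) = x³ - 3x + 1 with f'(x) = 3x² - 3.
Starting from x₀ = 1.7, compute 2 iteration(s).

f(x) = x³ - 3x + 1
f'(x) = 3x² - 3
x₀ = 1.7

Newton-Raphson formula: x_{n+1} = x_n - f(x_n)/f'(x_n)

Iteration 1:
  f(1.700000) = 0.813000
  f'(1.700000) = 5.670000
  x_1 = 1.700000 - 0.813000/5.670000 = 1.556614
Iteration 2:
  f(1.556614) = 0.101906
  f'(1.556614) = 4.269139
  x_2 = 1.556614 - 0.101906/4.269139 = 1.532743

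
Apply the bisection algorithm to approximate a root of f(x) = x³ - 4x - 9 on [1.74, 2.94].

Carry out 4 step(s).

f(x) = x³ - 4x - 9
Initial interval: [1.74, 2.94]

Iteration 1:
  c_1 = (1.740000 + 2.940000)/2 = 2.340000
  f(c_1) = f(2.340000) = -5.547096
  f(a) × f(c) ≥ 0, new interval: [2.340000, 2.940000]
Iteration 2:
  c_2 = (2.340000 + 2.940000)/2 = 2.640000
  f(c_2) = f(2.640000) = -1.160256
  f(a) × f(c) ≥ 0, new interval: [2.640000, 2.940000]
Iteration 3:
  c_3 = (2.640000 + 2.940000)/2 = 2.790000
  f(c_3) = f(2.790000) = 1.557639
  f(a) × f(c) < 0, new interval: [2.640000, 2.790000]
Iteration 4:
  c_4 = (2.640000 + 2.790000)/2 = 2.715000
  f(c_4) = f(2.715000) = 0.152876
  f(a) × f(c) < 0, new interval: [2.640000, 2.715000]

After 4 iteration(s), the approximation is c_4 = 2.715000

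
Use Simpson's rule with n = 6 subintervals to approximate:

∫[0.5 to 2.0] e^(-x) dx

f(x) = e^(-x)
a = 0.5, b = 2.0, n = 6
h = (b - a)/n = 0.250000

Simpson's rule: (h/3)[f(x₀) + 4f(x₁) + 2f(x₂) + ... + f(xₙ)]

x_0 = 0.5000, f(x_0) = 0.606531, coefficient = 1
x_1 = 0.7500, f(x_1) = 0.472367, coefficient = 4
x_2 = 1.0000, f(x_2) = 0.367879, coefficient = 2
x_3 = 1.2500, f(x_3) = 0.286505, coefficient = 4
x_4 = 1.5000, f(x_4) = 0.223130, coefficient = 2
x_5 = 1.7500, f(x_5) = 0.173774, coefficient = 4
x_6 = 2.0000, f(x_6) = 0.135335, coefficient = 1

I ≈ (0.250000/3) × 5.654466 = 0.471206
Exact value: 0.471195
Error: 0.000010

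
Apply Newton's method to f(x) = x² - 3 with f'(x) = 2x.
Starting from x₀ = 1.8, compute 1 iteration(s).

f(x) = x² - 3
f'(x) = 2x
x₀ = 1.8

Newton-Raphson formula: x_{n+1} = x_n - f(x_n)/f'(x_n)

Iteration 1:
  f(1.800000) = 0.240000
  f'(1.800000) = 3.600000
  x_1 = 1.800000 - 0.240000/3.600000 = 1.733333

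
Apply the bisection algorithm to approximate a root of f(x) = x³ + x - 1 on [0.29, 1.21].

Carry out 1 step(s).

f(x) = x³ + x - 1
Initial interval: [0.29, 1.21]

Iteration 1:
  c_1 = (0.290000 + 1.210000)/2 = 0.750000
  f(c_1) = f(0.750000) = 0.171875
  f(a) × f(c) < 0, new interval: [0.290000, 0.750000]

After 1 iteration(s), the approximation is c_1 = 0.750000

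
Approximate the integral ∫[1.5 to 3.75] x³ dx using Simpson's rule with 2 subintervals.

f(x) = x³
a = 1.5, b = 3.75, n = 2
h = (b - a)/n = 1.125000

Simpson's rule: (h/3)[f(x₀) + 4f(x₁) + 2f(x₂) + ... + f(xₙ)]

x_0 = 1.5000, f(x_0) = 3.375000, coefficient = 1
x_1 = 2.6250, f(x_1) = 18.087891, coefficient = 4
x_2 = 3.7500, f(x_2) = 52.734375, coefficient = 1

I ≈ (1.125000/3) × 128.460938 = 48.172852
Exact value: 48.172852
Error: 0.000000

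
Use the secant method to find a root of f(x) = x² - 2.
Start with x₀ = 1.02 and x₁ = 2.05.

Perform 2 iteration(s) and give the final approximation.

f(x) = x² - 2
x₀ = 1.02, x₁ = 2.05

Secant formula: x_{n+1} = x_n - f(x_n)(x_n - x_{n-1})/(f(x_n) - f(x_{n-1}))

Iteration 1:
  f(1.020000) = -0.959600
  f(2.050000) = 2.202500
  x_2 = 2.050000 - 2.202500×(2.050000 - 1.020000)/(2.202500 - (-0.959600))
       = 1.332573
Iteration 2:
  f(2.050000) = 2.202500
  f(1.332573) = -0.224248
  x_3 = 1.332573 - (-0.224248)×(1.332573 - 2.050000)/(-0.224248 - 2.202500)
       = 1.398869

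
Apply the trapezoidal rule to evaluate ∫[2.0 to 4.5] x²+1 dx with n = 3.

f(x) = x²+1
a = 2.0, b = 4.5, n = 3
h = (b - a)/n = 0.833333

Trapezoidal rule: (h/2)[f(x₀) + 2f(x₁) + 2f(x₂) + ... + f(xₙ)]

x_0 = 2.0000, f(x_0) = 5.000000, coefficient = 1
x_1 = 2.8333, f(x_1) = 9.027778, coefficient = 2
x_2 = 3.6667, f(x_2) = 14.444444, coefficient = 2
x_3 = 4.5000, f(x_3) = 21.250000, coefficient = 1

I ≈ (0.833333/2) × 73.194444 = 30.497685
Exact value: 30.208333
Error: 0.289352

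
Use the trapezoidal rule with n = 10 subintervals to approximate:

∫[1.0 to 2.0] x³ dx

f(x) = x³
a = 1.0, b = 2.0, n = 10
h = (b - a)/n = 0.100000

Trapezoidal rule: (h/2)[f(x₀) + 2f(x₁) + 2f(x₂) + ... + f(xₙ)]

x_0 = 1.0000, f(x_0) = 1.000000, coefficient = 1
x_1 = 1.1000, f(x_1) = 1.331000, coefficient = 2
x_2 = 1.2000, f(x_2) = 1.728000, coefficient = 2
x_3 = 1.3000, f(x_3) = 2.197000, coefficient = 2
x_4 = 1.4000, f(x_4) = 2.744000, coefficient = 2
x_5 = 1.5000, f(x_5) = 3.375000, coefficient = 2
x_6 = 1.6000, f(x_6) = 4.096000, coefficient = 2
x_7 = 1.7000, f(x_7) = 4.913000, coefficient = 2
x_8 = 1.8000, f(x_8) = 5.832000, coefficient = 2
x_9 = 1.9000, f(x_9) = 6.859000, coefficient = 2
x_10 = 2.0000, f(x_10) = 8.000000, coefficient = 1

I ≈ (0.100000/2) × 75.150000 = 3.757500
Exact value: 3.750000
Error: 0.007500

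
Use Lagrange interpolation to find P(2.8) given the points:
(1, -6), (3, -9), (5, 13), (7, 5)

Lagrange interpolation formula:
P(x) = Σ yᵢ × Lᵢ(x)
where Lᵢ(x) = Π_{j≠i} (x - xⱼ)/(xᵢ - xⱼ)

L_0(2.8) = (2.8 - 3)/(1 - 3) × (2.8 - 5)/(1 - 5) × (2.8 - 7)/(1 - 7) = 0.038500
L_1(2.8) = (2.8 - 1)/(3 - 1) × (2.8 - 5)/(3 - 5) × (2.8 - 7)/(3 - 7) = 1.039500
L_2(2.8) = (2.8 - 1)/(5 - 1) × (2.8 - 3)/(5 - 3) × (2.8 - 7)/(5 - 7) = -0.094500
L_3(2.8) = (2.8 - 1)/(7 - 1) × (2.8 - 3)/(7 - 3) × (2.8 - 5)/(7 - 5) = 0.016500

P(2.8) = (-6)×L_0(2.8) + (-9)×L_1(2.8) + 13×L_2(2.8) + 5×L_3(2.8)
P(2.8) = -10.732500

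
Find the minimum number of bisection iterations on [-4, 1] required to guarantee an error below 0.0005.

We need (b-a)/2^n ≤ 0.0005
(1 - (-4))/2^n ≤ 0.0005
5/2^n ≤ 0.0005
2^n ≥ 10000
n ≥ log₂(10000) = 13.29
n ≥ 14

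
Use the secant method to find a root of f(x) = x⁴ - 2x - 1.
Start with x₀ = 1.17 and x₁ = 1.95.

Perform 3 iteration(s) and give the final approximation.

f(x) = x⁴ - 2x - 1
x₀ = 1.17, x₁ = 1.95

Secant formula: x_{n+1} = x_n - f(x_n)(x_n - x_{n-1})/(f(x_n) - f(x_{n-1}))

Iteration 1:
  f(1.170000) = -1.466113
  f(1.950000) = 9.559006
  x_2 = 1.950000 - 9.559006×(1.950000 - 1.170000)/(9.559006 - (-1.466113))
       = 1.273724
Iteration 2:
  f(1.950000) = 9.559006
  f(1.273724) = -0.915355
  x_3 = 1.273724 - (-0.915355)×(1.273724 - 1.950000)/(-0.915355 - 9.559006)
       = 1.332824
Iteration 3:
  f(1.273724) = -0.915355
  f(1.332824) = -0.509983
  x_4 = 1.332824 - (-0.509983)×(1.332824 - 1.273724)/(-0.509983 - (-0.915355))
       = 1.407175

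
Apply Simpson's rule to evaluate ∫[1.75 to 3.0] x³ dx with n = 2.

f(x) = x³
a = 1.75, b = 3.0, n = 2
h = (b - a)/n = 0.625000

Simpson's rule: (h/3)[f(x₀) + 4f(x₁) + 2f(x₂) + ... + f(xₙ)]

x_0 = 1.7500, f(x_0) = 5.359375, coefficient = 1
x_1 = 2.3750, f(x_1) = 13.396484, coefficient = 4
x_2 = 3.0000, f(x_2) = 27.000000, coefficient = 1

I ≈ (0.625000/3) × 85.945312 = 17.905273
Exact value: 17.905273
Error: 0.000000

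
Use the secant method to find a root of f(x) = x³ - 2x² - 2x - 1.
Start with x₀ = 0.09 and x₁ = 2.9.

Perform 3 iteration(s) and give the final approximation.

f(x) = x³ - 2x² - 2x - 1
x₀ = 0.09, x₁ = 2.9

Secant formula: x_{n+1} = x_n - f(x_n)(x_n - x_{n-1})/(f(x_n) - f(x_{n-1}))

Iteration 1:
  f(0.090000) = -1.195471
  f(2.900000) = 0.769000
  x_2 = 2.900000 - 0.769000×(2.900000 - 0.090000)/(0.769000 - (-1.195471))
       = 1.800014
Iteration 2:
  f(2.900000) = 0.769000
  f(1.800014) = -5.247993
  x_3 = 1.800014 - (-5.247993)×(1.800014 - 2.900000)/(-5.247993 - 0.769000)
       = 2.759417
Iteration 3:
  f(1.800014) = -5.247993
  f(2.759417) = -0.736346
  x_4 = 2.759417 - (-0.736346)×(2.759417 - 1.800014)/(-0.736346 - (-5.247993))
       = 2.916001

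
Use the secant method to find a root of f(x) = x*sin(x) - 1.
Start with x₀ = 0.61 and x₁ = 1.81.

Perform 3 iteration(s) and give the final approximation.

f(x) = x*sin(x) - 1
x₀ = 0.61, x₁ = 1.81

Secant formula: x_{n+1} = x_n - f(x_n)(x_n - x_{n-1})/(f(x_n) - f(x_{n-1}))

Iteration 1:
  f(0.610000) = -0.650551
  f(1.810000) = 0.758464
  x_2 = 1.810000 - 0.758464×(1.810000 - 0.610000)/(0.758464 - (-0.650551))
       = 1.164047
Iteration 2:
  f(1.810000) = 0.758464
  f(1.164047) = 0.069075
  x_3 = 1.164047 - 0.069075×(1.164047 - 1.810000)/(0.069075 - 0.758464)
       = 1.099325
Iteration 3:
  f(1.164047) = 0.069075
  f(1.099325) = -0.020611
  x_4 = 1.099325 - (-0.020611)×(1.099325 - 1.164047)/(-0.020611 - 0.069075)
       = 1.114199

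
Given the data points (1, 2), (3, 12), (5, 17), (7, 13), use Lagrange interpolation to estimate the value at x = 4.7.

Lagrange interpolation formula:
P(x) = Σ yᵢ × Lᵢ(x)
where Lᵢ(x) = Π_{j≠i} (x - xⱼ)/(xᵢ - xⱼ)

L_0(4.7) = (4.7 - 3)/(1 - 3) × (4.7 - 5)/(1 - 5) × (4.7 - 7)/(1 - 7) = -0.024437
L_1(4.7) = (4.7 - 1)/(3 - 1) × (4.7 - 5)/(3 - 5) × (4.7 - 7)/(3 - 7) = 0.159562
L_2(4.7) = (4.7 - 1)/(5 - 1) × (4.7 - 3)/(5 - 3) × (4.7 - 7)/(5 - 7) = 0.904188
L_3(4.7) = (4.7 - 1)/(7 - 1) × (4.7 - 3)/(7 - 3) × (4.7 - 5)/(7 - 5) = -0.039312

P(4.7) = 2×L_0(4.7) + 12×L_1(4.7) + 17×L_2(4.7) + 13×L_3(4.7)
P(4.7) = 16.726000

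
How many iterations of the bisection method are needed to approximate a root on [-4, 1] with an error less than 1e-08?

We need (b-a)/2^n ≤ 1e-08
(1 - (-4))/2^n ≤ 1e-08
5/2^n ≤ 1e-08
2^n ≥ 500000000
n ≥ log₂(500000000) = 28.90
n ≥ 29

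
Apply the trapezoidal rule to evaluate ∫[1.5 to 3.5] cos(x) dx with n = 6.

f(x) = cos(x)
a = 1.5, b = 3.5, n = 6
h = (b - a)/n = 0.333333

Trapezoidal rule: (h/2)[f(x₀) + 2f(x₁) + 2f(x₂) + ... + f(xₙ)]

x_0 = 1.5000, f(x_0) = 0.070737, coefficient = 1
x_1 = 1.8333, f(x_1) = -0.259531, coefficient = 2
x_2 = 2.1667, f(x_2) = -0.561229, coefficient = 2
x_3 = 2.5000, f(x_3) = -0.801144, coefficient = 2
x_4 = 2.8333, f(x_4) = -0.952863, coefficient = 2
x_5 = 3.1667, f(x_5) = -0.999686, coefficient = 2
x_6 = 3.5000, f(x_6) = -0.936457, coefficient = 1

I ≈ (0.333333/2) × -8.014626 = -1.335771
Exact value: -1.348278
Error: 0.012507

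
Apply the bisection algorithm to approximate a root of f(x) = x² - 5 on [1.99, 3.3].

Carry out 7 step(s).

f(x) = x² - 5
Initial interval: [1.99, 3.3]

Iteration 1:
  c_1 = (1.990000 + 3.300000)/2 = 2.645000
  f(c_1) = f(2.645000) = 1.996025
  f(a) × f(c) < 0, new interval: [1.990000, 2.645000]
Iteration 2:
  c_2 = (1.990000 + 2.645000)/2 = 2.317500
  f(c_2) = f(2.317500) = 0.370806
  f(a) × f(c) < 0, new interval: [1.990000, 2.317500]
Iteration 3:
  c_3 = (1.990000 + 2.317500)/2 = 2.153750
  f(c_3) = f(2.153750) = -0.361361
  f(a) × f(c) ≥ 0, new interval: [2.153750, 2.317500]
Iteration 4:
  c_4 = (2.153750 + 2.317500)/2 = 2.235625
  f(c_4) = f(2.235625) = -0.001981
  f(a) × f(c) ≥ 0, new interval: [2.235625, 2.317500]
Iteration 5:
  c_5 = (2.235625 + 2.317500)/2 = 2.276562
  f(c_5) = f(2.276562) = 0.182737
  f(a) × f(c) < 0, new interval: [2.235625, 2.276562]
Iteration 6:
  c_6 = (2.235625 + 2.276562)/2 = 2.256094
  f(c_6) = f(2.256094) = 0.089959
  f(a) × f(c) < 0, new interval: [2.235625, 2.256094]
Iteration 7:
  c_7 = (2.235625 + 2.256094)/2 = 2.245859
  f(c_7) = f(2.245859) = 0.043884
  f(a) × f(c) < 0, new interval: [2.235625, 2.245859]

After 7 iteration(s), the approximation is c_7 = 2.245859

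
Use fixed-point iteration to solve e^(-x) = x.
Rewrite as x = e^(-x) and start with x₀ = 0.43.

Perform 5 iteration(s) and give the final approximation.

Equation: e^(-x) = x
Fixed-point form: x = e^(-x)
x₀ = 0.43

x_1 = g(0.430000) = 0.650509
x_2 = g(0.650509) = 0.521780
x_3 = g(0.521780) = 0.593463
x_4 = g(0.593463) = 0.552411
x_5 = g(0.552411) = 0.575561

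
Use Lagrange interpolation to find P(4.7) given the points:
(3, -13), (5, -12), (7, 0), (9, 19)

Lagrange interpolation formula:
P(x) = Σ yᵢ × Lᵢ(x)
where Lᵢ(x) = Π_{j≠i} (x - xⱼ)/(xᵢ - xⱼ)

L_0(4.7) = (4.7 - 5)/(3 - 5) × (4.7 - 7)/(3 - 7) × (4.7 - 9)/(3 - 9) = 0.061812
L_1(4.7) = (4.7 - 3)/(5 - 3) × (4.7 - 7)/(5 - 7) × (4.7 - 9)/(5 - 9) = 1.050812
L_2(4.7) = (4.7 - 3)/(7 - 3) × (4.7 - 5)/(7 - 5) × (4.7 - 9)/(7 - 9) = -0.137062
L_3(4.7) = (4.7 - 3)/(9 - 3) × (4.7 - 5)/(9 - 5) × (4.7 - 7)/(9 - 7) = 0.024437

P(4.7) = (-13)×L_0(4.7) + (-12)×L_1(4.7) + 0×L_2(4.7) + 19×L_3(4.7)
P(4.7) = -12.949000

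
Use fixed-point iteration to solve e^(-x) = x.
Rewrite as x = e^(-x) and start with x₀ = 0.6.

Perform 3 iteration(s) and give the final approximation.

Equation: e^(-x) = x
Fixed-point form: x = e^(-x)
x₀ = 0.6

x_1 = g(0.600000) = 0.548812
x_2 = g(0.548812) = 0.577636
x_3 = g(0.577636) = 0.561224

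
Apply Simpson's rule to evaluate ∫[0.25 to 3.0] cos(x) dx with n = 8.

f(x) = cos(x)
a = 0.25, b = 3.0, n = 8
h = (b - a)/n = 0.343750

Simpson's rule: (h/3)[f(x₀) + 4f(x₁) + 2f(x₂) + ... + f(xₙ)]

x_0 = 0.2500, f(x_0) = 0.968912, coefficient = 1
x_1 = 0.5938, f(x_1) = 0.828848, coefficient = 4
x_2 = 0.9375, f(x_2) = 0.591805, coefficient = 2
x_3 = 1.2812, f(x_3) = 0.285517, coefficient = 4
x_4 = 1.6250, f(x_4) = -0.054177, coefficient = 2
x_5 = 1.9688, f(x_5) = -0.387533, coefficient = 4
x_6 = 2.3125, f(x_6) = -0.675545, coefficient = 2
x_7 = 2.6562, f(x_7) = -0.884515, coefficient = 4
x_8 = 3.0000, f(x_8) = -0.989992, coefficient = 1

I ≈ (0.343750/3) × -0.927642 = -0.106292
Exact value: -0.106284
Error: 0.000008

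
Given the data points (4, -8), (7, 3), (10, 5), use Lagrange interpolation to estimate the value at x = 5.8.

Lagrange interpolation formula:
P(x) = Σ yᵢ × Lᵢ(x)
where Lᵢ(x) = Π_{j≠i} (x - xⱼ)/(xᵢ - xⱼ)

L_0(5.8) = (5.8 - 7)/(4 - 7) × (5.8 - 10)/(4 - 10) = 0.280000
L_1(5.8) = (5.8 - 4)/(7 - 4) × (5.8 - 10)/(7 - 10) = 0.840000
L_2(5.8) = (5.8 - 4)/(10 - 4) × (5.8 - 7)/(10 - 7) = -0.120000

P(5.8) = (-8)×L_0(5.8) + 3×L_1(5.8) + 5×L_2(5.8)
P(5.8) = -0.320000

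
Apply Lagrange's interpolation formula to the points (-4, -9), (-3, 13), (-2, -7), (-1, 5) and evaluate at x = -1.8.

Lagrange interpolation formula:
P(x) = Σ yᵢ × Lᵢ(x)
where Lᵢ(x) = Π_{j≠i} (x - xⱼ)/(xᵢ - xⱼ)

L_0(-1.8) = (-1.8 - (-3))/(-4 - (-3)) × (-1.8 - (-2))/(-4 - (-2)) × (-1.8 - (-1))/(-4 - (-1)) = 0.032000
L_1(-1.8) = (-1.8 - (-4))/(-3 - (-4)) × (-1.8 - (-2))/(-3 - (-2)) × (-1.8 - (-1))/(-3 - (-1)) = -0.176000
L_2(-1.8) = (-1.8 - (-4))/(-2 - (-4)) × (-1.8 - (-3))/(-2 - (-3)) × (-1.8 - (-1))/(-2 - (-1)) = 1.056000
L_3(-1.8) = (-1.8 - (-4))/(-1 - (-4)) × (-1.8 - (-3))/(-1 - (-3)) × (-1.8 - (-2))/(-1 - (-2)) = 0.088000

P(-1.8) = (-9)×L_0(-1.8) + 13×L_1(-1.8) + (-7)×L_2(-1.8) + 5×L_3(-1.8)
P(-1.8) = -9.528000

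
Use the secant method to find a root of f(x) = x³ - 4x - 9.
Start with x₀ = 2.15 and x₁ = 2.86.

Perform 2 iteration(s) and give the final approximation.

f(x) = x³ - 4x - 9
x₀ = 2.15, x₁ = 2.86

Secant formula: x_{n+1} = x_n - f(x_n)(x_n - x_{n-1})/(f(x_n) - f(x_{n-1}))

Iteration 1:
  f(2.150000) = -7.661625
  f(2.860000) = 2.953656
  x_2 = 2.860000 - 2.953656×(2.860000 - 2.150000)/(2.953656 - (-7.661625))
       = 2.662446
Iteration 2:
  f(2.860000) = 2.953656
  f(2.662446) = -0.776727
  x_3 = 2.662446 - (-0.776727)×(2.662446 - 2.860000)/(-0.776727 - 2.953656)
       = 2.703580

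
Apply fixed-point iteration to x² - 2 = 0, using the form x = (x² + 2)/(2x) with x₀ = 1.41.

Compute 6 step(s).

Equation: x² - 2 = 0
Fixed-point form: x = (x² + 2)/(2x)
x₀ = 1.41

x_1 = g(1.410000) = 1.414220
x_2 = g(1.414220) = 1.414214
x_3 = g(1.414214) = 1.414214
x_4 = g(1.414214) = 1.414214
x_5 = g(1.414214) = 1.414214
x_6 = g(1.414214) = 1.414214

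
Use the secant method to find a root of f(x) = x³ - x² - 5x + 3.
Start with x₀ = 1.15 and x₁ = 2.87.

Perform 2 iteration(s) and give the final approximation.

f(x) = x³ - x² - 5x + 3
x₀ = 1.15, x₁ = 2.87

Secant formula: x_{n+1} = x_n - f(x_n)(x_n - x_{n-1})/(f(x_n) - f(x_{n-1}))

Iteration 1:
  f(1.150000) = -2.551625
  f(2.870000) = 4.053003
  x_2 = 2.870000 - 4.053003×(2.870000 - 1.150000)/(4.053003 - (-2.551625))
       = 1.814503
Iteration 2:
  f(2.870000) = 4.053003
  f(1.814503) = -3.390828
  x_3 = 1.814503 - (-3.390828)×(1.814503 - 2.870000)/(-3.390828 - 4.053003)
       = 2.295305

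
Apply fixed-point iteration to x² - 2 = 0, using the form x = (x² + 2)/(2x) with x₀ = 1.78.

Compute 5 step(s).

Equation: x² - 2 = 0
Fixed-point form: x = (x² + 2)/(2x)
x₀ = 1.78

x_1 = g(1.780000) = 1.451798
x_2 = g(1.451798) = 1.414700
x_3 = g(1.414700) = 1.414214
x_4 = g(1.414214) = 1.414214
x_5 = g(1.414214) = 1.414214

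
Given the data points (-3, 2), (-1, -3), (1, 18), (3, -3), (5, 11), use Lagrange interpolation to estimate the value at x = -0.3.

Lagrange interpolation formula:
P(x) = Σ yᵢ × Lᵢ(x)
where Lᵢ(x) = Π_{j≠i} (x - xⱼ)/(xᵢ - xⱼ)

L_0(-0.3) = (-0.3 - (-1))/(-3 - (-1)) × (-0.3 - 1)/(-3 - 1) × (-0.3 - 3)/(-3 - 3) × (-0.3 - 5)/(-3 - 5) = -0.041448
L_1(-0.3) = (-0.3 - (-3))/(-1 - (-3)) × (-0.3 - 1)/(-1 - 1) × (-0.3 - 3)/(-1 - 3) × (-0.3 - 5)/(-1 - 5) = 0.639478
L_2(-0.3) = (-0.3 - (-3))/(1 - (-3)) × (-0.3 - (-1))/(1 - (-1)) × (-0.3 - 3)/(1 - 3) × (-0.3 - 5)/(1 - 5) = 0.516502
L_3(-0.3) = (-0.3 - (-3))/(3 - (-3)) × (-0.3 - (-1))/(3 - (-1)) × (-0.3 - 1)/(3 - 1) × (-0.3 - 5)/(3 - 5) = -0.135647
L_4(-0.3) = (-0.3 - (-3))/(5 - (-3)) × (-0.3 - (-1))/(5 - (-1)) × (-0.3 - 1)/(5 - 1) × (-0.3 - 3)/(5 - 3) = 0.021115

P(-0.3) = 2×L_0(-0.3) + (-3)×L_1(-0.3) + 18×L_2(-0.3) + (-3)×L_3(-0.3) + 11×L_4(-0.3)
P(-0.3) = 7.934902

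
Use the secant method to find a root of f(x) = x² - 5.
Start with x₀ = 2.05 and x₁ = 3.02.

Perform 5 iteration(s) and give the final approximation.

f(x) = x² - 5
x₀ = 2.05, x₁ = 3.02

Secant formula: x_{n+1} = x_n - f(x_n)(x_n - x_{n-1})/(f(x_n) - f(x_{n-1}))

Iteration 1:
  f(2.050000) = -0.797500
  f(3.020000) = 4.120400
  x_2 = 3.020000 - 4.120400×(3.020000 - 2.050000)/(4.120400 - (-0.797500))
       = 2.207298
Iteration 2:
  f(3.020000) = 4.120400
  f(2.207298) = -0.127836
  x_3 = 2.207298 - (-0.127836)×(2.207298 - 3.020000)/(-0.127836 - 4.120400)
       = 2.231753
Iteration 3:
  f(2.207298) = -0.127836
  f(2.231753) = -0.019277
  x_4 = 2.231753 - (-0.019277)×(2.231753 - 2.207298)/(-0.019277 - (-0.127836))
       = 2.236096
Iteration 4:
  f(2.231753) = -0.019277
  f(2.236096) = 0.000125
  x_5 = 2.236096 - 0.000125×(2.236096 - 2.231753)/(0.000125 - (-0.019277))
       = 2.236068
Iteration 5:
  f(2.236096) = 0.000125
  f(2.236068) = 0.000000
  x_6 = 2.236068 - 0.000000×(2.236068 - 2.236096)/(0.000000 - 0.000125)
       = 2.236068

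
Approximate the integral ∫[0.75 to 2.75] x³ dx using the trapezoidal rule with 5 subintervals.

f(x) = x³
a = 0.75, b = 2.75, n = 5
h = (b - a)/n = 0.400000

Trapezoidal rule: (h/2)[f(x₀) + 2f(x₁) + 2f(x₂) + ... + f(xₙ)]

x_0 = 0.7500, f(x_0) = 0.421875, coefficient = 1
x_1 = 1.1500, f(x_1) = 1.520875, coefficient = 2
x_2 = 1.5500, f(x_2) = 3.723875, coefficient = 2
x_3 = 1.9500, f(x_3) = 7.414875, coefficient = 2
x_4 = 2.3500, f(x_4) = 12.977875, coefficient = 2
x_5 = 2.7500, f(x_5) = 20.796875, coefficient = 1

I ≈ (0.400000/2) × 72.493750 = 14.498750
Exact value: 14.218750
Error: 0.280000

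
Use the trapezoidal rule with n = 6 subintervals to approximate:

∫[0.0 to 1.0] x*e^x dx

f(x) = x*e^x
a = 0.0, b = 1.0, n = 6
h = (b - a)/n = 0.166667

Trapezoidal rule: (h/2)[f(x₀) + 2f(x₁) + 2f(x₂) + ... + f(xₙ)]

x_0 = 0.0000, f(x_0) = 0.000000, coefficient = 1
x_1 = 0.1667, f(x_1) = 0.196893, coefficient = 2
x_2 = 0.3333, f(x_2) = 0.465204, coefficient = 2
x_3 = 0.5000, f(x_3) = 0.824361, coefficient = 2
x_4 = 0.6667, f(x_4) = 1.298489, coefficient = 2
x_5 = 0.8333, f(x_5) = 1.917480, coefficient = 2
x_6 = 1.0000, f(x_6) = 2.718282, coefficient = 1

I ≈ (0.166667/2) × 12.123137 = 1.010261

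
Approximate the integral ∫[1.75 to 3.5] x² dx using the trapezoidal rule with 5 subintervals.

f(x) = x²
a = 1.75, b = 3.5, n = 5
h = (b - a)/n = 0.350000

Trapezoidal rule: (h/2)[f(x₀) + 2f(x₁) + 2f(x₂) + ... + f(xₙ)]

x_0 = 1.7500, f(x_0) = 3.062500, coefficient = 1
x_1 = 2.1000, f(x_1) = 4.410000, coefficient = 2
x_2 = 2.4500, f(x_2) = 6.002500, coefficient = 2
x_3 = 2.8000, f(x_3) = 7.840000, coefficient = 2
x_4 = 3.1500, f(x_4) = 9.922500, coefficient = 2
x_5 = 3.5000, f(x_5) = 12.250000, coefficient = 1

I ≈ (0.350000/2) × 71.662500 = 12.540937
Exact value: 12.505208
Error: 0.035729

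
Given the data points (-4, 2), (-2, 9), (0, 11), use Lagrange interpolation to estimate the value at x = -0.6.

Lagrange interpolation formula:
P(x) = Σ yᵢ × Lᵢ(x)
where Lᵢ(x) = Π_{j≠i} (x - xⱼ)/(xᵢ - xⱼ)

L_0(-0.6) = (-0.6 - (-2))/(-4 - (-2)) × (-0.6 - 0)/(-4 - 0) = -0.105000
L_1(-0.6) = (-0.6 - (-4))/(-2 - (-4)) × (-0.6 - 0)/(-2 - 0) = 0.510000
L_2(-0.6) = (-0.6 - (-4))/(0 - (-4)) × (-0.6 - (-2))/(0 - (-2)) = 0.595000

P(-0.6) = 2×L_0(-0.6) + 9×L_1(-0.6) + 11×L_2(-0.6)
P(-0.6) = 10.925000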